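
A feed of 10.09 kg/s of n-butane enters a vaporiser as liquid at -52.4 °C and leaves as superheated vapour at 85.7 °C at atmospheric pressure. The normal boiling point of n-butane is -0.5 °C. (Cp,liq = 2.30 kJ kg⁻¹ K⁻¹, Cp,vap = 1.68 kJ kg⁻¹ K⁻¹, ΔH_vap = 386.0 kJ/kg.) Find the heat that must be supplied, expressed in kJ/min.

Q = 394000 kJ/min

liquid -52.4→-0.5 °C: 119.37 kJ/kg
vaporisation at -0.5 °C: 386 kJ/kg
vapour -0.5→85.7 °C: 144.82 kJ/kg
Δh = 119.37 + 386 + 144.82 = 650.19 kJ/kg
Q = ṁ·Δh = 10.09 kg/s × 650.19 kJ/kg = 6560.4 kJ/s
|Q| = 6560.4 kW = 393620 kJ/min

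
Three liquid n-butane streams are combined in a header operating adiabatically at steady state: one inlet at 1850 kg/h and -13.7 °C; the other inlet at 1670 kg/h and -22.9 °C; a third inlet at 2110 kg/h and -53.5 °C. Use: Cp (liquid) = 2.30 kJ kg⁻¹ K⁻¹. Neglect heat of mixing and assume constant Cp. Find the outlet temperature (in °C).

T_out = -31.3 °C

Energy balance with Q = 0: Σ ṁᵢCp,ᵢ(T_out − Tᵢ) = 0
Σ ṁᵢCp,ᵢTᵢ = 1850×2.30×-13.7 + 1670×2.30×-22.9 + 2110×2.30×-53.5 = -405890
Σ ṁᵢCp,ᵢ = 1850×2.30 + 1670×2.30 + 2110×2.30 = 12949
T_out = -405890 / 12949 = -31.345 °C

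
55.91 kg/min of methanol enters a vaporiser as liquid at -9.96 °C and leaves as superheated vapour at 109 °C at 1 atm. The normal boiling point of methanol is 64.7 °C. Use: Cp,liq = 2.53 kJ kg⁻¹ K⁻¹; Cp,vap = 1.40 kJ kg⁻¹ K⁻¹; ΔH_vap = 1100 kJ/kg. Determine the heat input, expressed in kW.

liquid -9.96→64.7 °C: 188.89 kJ/kg
vaporisation at 64.7 °C: 1100 kJ/kg
vapour 64.7→109 °C: 62.02 kJ/kg
Δh = 188.89 + 1100 + 62.02 = 1350.9 kJ/kg
Q = ṁ·Δh = 55.91 kg/min × 1350.9 kJ/kg = 75529 kJ/min
|Q| = 1258.8 kW

Q = 1260 kW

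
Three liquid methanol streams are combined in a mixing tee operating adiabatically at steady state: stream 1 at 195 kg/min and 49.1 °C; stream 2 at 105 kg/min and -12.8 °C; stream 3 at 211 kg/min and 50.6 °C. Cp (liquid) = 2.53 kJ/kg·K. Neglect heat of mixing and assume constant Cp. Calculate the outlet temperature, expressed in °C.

T_out = 37.0 °C

Energy balance with Q = 0: Σ ṁᵢCp,ᵢ(T_out − Tᵢ) = 0
Σ ṁᵢCp,ᵢTᵢ = 195×2.53×49.1 + 105×2.53×-12.8 + 211×2.53×50.6 = 47835
Σ ṁᵢCp,ᵢ = 195×2.53 + 105×2.53 + 211×2.53 = 1292.8
T_out = 47835 / 1292.8 = 37 °C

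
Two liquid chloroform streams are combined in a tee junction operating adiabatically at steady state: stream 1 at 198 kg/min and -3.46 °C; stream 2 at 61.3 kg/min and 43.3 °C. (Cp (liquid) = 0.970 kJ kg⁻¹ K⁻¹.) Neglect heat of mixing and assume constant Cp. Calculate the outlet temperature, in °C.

T_out = 7.59 °C

No heat crosses the boundary, so H_out = H_in.
T_out = Σ ṁᵢCp,ᵢTᵢ / Σ ṁᵢCp,ᵢ
      = 1910.1 / 251.52 = 7.5943 °C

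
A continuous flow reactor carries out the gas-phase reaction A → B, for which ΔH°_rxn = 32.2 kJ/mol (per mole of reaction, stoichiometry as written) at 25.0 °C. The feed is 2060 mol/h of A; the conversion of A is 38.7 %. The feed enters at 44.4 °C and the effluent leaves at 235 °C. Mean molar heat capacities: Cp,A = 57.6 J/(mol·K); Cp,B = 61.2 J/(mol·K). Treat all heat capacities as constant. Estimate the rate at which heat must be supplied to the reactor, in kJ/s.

Extent of reaction ξ = 0.387 × 2060 = 797.22 mol/h
Reaction term: ξ·ΔH°_rxn = 797.22 × 32.2 = 25670 kJ/h
Sensible, feed 44.4→25 °C: -2301.9 kJ/h
Outlet flows (mol/h): A 1262.8, B 797.22
Sensible, products 25→235 °C: 25520 kJ/h
Q = ΔH = 48889 kJ/h = 13.58 kW
Heat supplied = 13.58 kJ/s

Q_in = 13.6 kJ/s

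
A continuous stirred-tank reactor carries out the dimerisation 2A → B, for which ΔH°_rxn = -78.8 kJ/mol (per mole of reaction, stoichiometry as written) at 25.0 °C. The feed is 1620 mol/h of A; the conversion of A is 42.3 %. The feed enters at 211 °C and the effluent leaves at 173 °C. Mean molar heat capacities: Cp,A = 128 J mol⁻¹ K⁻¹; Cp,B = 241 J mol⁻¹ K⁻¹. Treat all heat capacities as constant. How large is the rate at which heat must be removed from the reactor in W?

Q_out = 9900 W

Extent of reaction ξ = 0.423 × 1620 / 2 = 342.63 mol/h
Reaction term: ξ·ΔH°_rxn = 342.63 × -78.8 = -26999 kJ/h
Sensible, feed 211→25 °C: -38569 kJ/h
Outlet flows (mol/h): A 934.74, B 342.63
Sensible, products 25→173 °C: 29929 kJ/h
Q = ΔH = -35640 kJ/h = -9.8999 kW
Heat removed = 9899.9 W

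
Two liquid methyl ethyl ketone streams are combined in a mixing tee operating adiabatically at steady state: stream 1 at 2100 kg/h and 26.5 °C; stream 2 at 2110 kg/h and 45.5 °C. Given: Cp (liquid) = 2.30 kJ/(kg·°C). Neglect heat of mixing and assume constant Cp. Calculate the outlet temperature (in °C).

Adiabatic, steady state ⇒ Σ ṁᵢCp,ᵢ(T_out − Tᵢ) = 0
T_out = Σ ṁᵢCp,ᵢTᵢ / Σ ṁᵢCp,ᵢ
      = 348810 / 9683 = 36.023 °C

T_out = 36.0 °C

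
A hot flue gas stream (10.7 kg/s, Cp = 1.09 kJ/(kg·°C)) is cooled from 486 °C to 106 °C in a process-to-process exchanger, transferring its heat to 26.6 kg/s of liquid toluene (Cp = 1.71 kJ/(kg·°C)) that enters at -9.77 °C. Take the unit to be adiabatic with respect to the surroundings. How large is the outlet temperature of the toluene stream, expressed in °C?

T_c,out = 87.7 °C

Heat released by hot stream: Q = 10.7 × 1.09 × (486 − 106) = 4431.9 kJ/s
Energy balance on cold side (adiabatic exchanger): Q = ṁ_c·Cp_c·(T_c,out − T_c,in)
T_c,out = -9.77 + 4431.9/(26.6 × 1.71) = 87.665 °C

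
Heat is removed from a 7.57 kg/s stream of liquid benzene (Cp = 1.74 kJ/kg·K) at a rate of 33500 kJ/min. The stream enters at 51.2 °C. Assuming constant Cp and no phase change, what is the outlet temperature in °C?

Q = 33500 kJ/min = 558.33 kJ/s
ΔT = Q/(ṁ·Cp) = 558.33/(7.57×1.74) = 42.389 K
T_out = 51.2 − 42.389 = 8.8115 °C

T_out = 8.81 °C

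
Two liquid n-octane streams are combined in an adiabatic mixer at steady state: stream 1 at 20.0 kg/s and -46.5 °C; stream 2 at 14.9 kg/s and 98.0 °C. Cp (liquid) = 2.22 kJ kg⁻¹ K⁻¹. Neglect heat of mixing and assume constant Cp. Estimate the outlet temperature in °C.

No heat crosses the boundary, so H_out = H_in.
Σ ṁᵢCp,ᵢTᵢ = 20.0×2.22×-46.5 + 14.9×2.22×98.0 = 1177
Σ ṁᵢCp,ᵢ = 20.0×2.22 + 14.9×2.22 = 77.478
T_out = 1177 / 77.478 = 15.192 °C

T_out = 15.2 °C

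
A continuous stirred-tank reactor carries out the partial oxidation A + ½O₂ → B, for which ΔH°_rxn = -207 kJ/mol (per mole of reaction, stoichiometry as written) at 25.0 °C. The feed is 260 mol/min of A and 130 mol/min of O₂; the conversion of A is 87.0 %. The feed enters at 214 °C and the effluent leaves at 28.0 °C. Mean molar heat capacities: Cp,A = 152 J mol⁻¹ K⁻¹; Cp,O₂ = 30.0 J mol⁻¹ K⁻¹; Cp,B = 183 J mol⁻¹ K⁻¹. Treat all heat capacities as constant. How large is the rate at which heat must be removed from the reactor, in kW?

Extent of reaction ξ = 0.870 × 260 = 226.2 mol/min
Reaction term: ξ·ΔH°_rxn = 226.2 × -207 = -46823 kJ/min
Sensible, feed 214→25 °C: -8206.4 kJ/min
Outlet flows (mol/min): A 33.8, O₂ 16.9, B 226.2
Sensible, products 25→28.0 °C: 141.12 kJ/min
Q = ΔH = -54889 kJ/min = -914.81 kW
Heat removed = 914.81 kW

Q_out = 915 kW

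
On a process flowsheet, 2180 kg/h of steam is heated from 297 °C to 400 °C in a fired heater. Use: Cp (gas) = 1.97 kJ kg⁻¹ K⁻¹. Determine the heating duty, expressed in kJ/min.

Q = 7370 kJ/min

Q = ṁ·Cp·ΔT = 2180 × 1.97 × (400 − 297) = 442340 kJ/h
Converting: 442340 / 3600 s = 122.87 kW
Heating duty = 7372.4 kJ/min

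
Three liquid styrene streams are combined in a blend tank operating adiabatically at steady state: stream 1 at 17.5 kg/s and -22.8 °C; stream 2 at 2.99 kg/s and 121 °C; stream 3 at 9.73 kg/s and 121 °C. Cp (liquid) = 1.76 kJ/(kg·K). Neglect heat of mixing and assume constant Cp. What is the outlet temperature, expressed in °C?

No heat crosses the boundary, so H_out = H_in.
T_out = Σ ṁᵢCp,ᵢTᵢ / Σ ṁᵢCp,ᵢ
      = 2006.6 / 53.187 = 37.727 °C

T_out = 37.7 °C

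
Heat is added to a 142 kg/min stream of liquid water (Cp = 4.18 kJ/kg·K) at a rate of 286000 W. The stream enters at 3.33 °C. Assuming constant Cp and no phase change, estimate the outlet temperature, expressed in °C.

T_out = 32.2 °C

Q = 286000 W = 17160 kJ/min
ΔT = Q/(ṁ·Cp) = 17160/(142×4.18) = 28.91 K
T_out = 3.33 + 28.91 = 32.24 °C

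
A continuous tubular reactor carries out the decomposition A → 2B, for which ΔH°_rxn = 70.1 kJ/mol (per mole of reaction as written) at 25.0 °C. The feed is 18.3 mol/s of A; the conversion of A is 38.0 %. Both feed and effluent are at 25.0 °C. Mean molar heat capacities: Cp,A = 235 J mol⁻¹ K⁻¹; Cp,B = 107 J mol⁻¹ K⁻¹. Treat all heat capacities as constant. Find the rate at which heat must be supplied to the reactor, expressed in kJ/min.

Q_in = 29200 kJ/min

Extent of reaction ξ = 0.380 × 18.3 = 6.954 mol/s
Reaction term: ξ·ΔH°_rxn = 6.954 × 70.1 = 487.48 kJ/s
Q = ΔH = 487.48 kJ/s = 487.48 kW
Heat supplied = 29249 kJ/min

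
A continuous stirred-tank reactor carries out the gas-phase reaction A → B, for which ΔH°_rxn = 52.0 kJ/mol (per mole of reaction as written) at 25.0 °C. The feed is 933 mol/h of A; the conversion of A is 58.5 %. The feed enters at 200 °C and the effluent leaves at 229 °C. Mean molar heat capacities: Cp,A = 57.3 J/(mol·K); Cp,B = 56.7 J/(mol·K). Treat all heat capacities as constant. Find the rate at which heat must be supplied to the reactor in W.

Extent of reaction ξ = 0.585 × 933 = 545.8 mol/h
Reaction term: ξ·ΔH°_rxn = 545.8 × 52.0 = 28382 kJ/h
Sensible, feed 200→25 °C: -9355.7 kJ/h
Outlet flows (mol/h): A 387.2, B 545.8
Sensible, products 25→229 °C: 10839 kJ/h
Q = ΔH = 29865 kJ/h = 8.2959 kW
Heat supplied = 8295.9 W

Q_in = 8300 W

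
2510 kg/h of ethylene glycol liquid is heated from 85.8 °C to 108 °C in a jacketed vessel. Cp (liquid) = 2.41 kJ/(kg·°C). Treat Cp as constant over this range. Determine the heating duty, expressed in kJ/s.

Q = ṁ·Cp·ΔT = 2510 × 2.41 × (108 − 85.8) = 134290 kJ/h
Converting: 134290 / 3600 s = 37.303 kW

Q = 37.3 kJ/s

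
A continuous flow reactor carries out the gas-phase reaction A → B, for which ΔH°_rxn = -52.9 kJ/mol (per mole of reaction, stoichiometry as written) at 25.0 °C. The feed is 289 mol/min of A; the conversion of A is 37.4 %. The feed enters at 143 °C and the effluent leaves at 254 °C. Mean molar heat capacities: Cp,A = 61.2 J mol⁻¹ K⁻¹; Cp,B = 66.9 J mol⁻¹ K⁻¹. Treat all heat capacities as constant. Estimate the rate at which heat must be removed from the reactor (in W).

Q_out = 60200 W

Extent of reaction ξ = 0.374 × 289 = 108.09 mol/min
Reaction term: ξ·ΔH°_rxn = 108.09 × -52.9 = -5717.7 kJ/min
Sensible, feed 143→25 °C: -2087 kJ/min
Outlet flows (mol/min): A 180.91, B 108.09
Sensible, products 25→254 °C: 4191.4 kJ/min
Q = ΔH = -3613.4 kJ/min = -60.224 kW
Heat removed = 60224 W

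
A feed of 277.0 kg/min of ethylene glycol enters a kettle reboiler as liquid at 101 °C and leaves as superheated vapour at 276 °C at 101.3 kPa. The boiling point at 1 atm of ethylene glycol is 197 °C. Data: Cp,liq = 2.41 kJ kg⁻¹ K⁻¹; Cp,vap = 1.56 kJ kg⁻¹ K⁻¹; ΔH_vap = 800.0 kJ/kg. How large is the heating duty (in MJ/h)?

liquid 101→197 °C: 231.36 kJ/kg
vaporisation at 197 °C: 800 kJ/kg
vapour 197→276 °C: 123.24 kJ/kg
Δh = 231.36 + 800 + 123.24 = 1154.6 kJ/kg
Q = ṁ·Δh = 277.0 kg/min × 1154.6 kJ/kg = 319820 kJ/min
|Q| = 5330.4 kW = 19189 MJ/h

Q = 19200 MJ/h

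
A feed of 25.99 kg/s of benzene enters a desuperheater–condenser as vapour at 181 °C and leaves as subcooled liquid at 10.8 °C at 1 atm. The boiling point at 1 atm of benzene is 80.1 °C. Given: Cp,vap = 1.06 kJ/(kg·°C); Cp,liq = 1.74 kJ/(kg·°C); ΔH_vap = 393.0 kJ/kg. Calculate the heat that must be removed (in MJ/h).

Q_c = 58100 MJ/h

vapour 181→80.1 °C: -106.95 kJ/kg
condensation at 80.1 °C: -393 kJ/kg
liquid 80.1→10.8 °C: -120.58 kJ/kg
Δh = -106.95 + -393 + -120.58 = -620.54 kJ/kg
Q = ṁ·Δh = 25.99 kg/s × -620.54 kJ/kg = -16128 kJ/s
|Q| = 16128 kW = 58060 MJ/h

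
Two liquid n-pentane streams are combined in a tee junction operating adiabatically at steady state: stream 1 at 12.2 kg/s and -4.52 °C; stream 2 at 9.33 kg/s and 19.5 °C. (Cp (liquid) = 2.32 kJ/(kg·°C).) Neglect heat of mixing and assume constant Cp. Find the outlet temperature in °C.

T_out = 5.89 °C

Adiabatic, steady state ⇒ Σ ṁᵢCp,ᵢ(T_out − Tᵢ) = 0
Σ ṁᵢCp,ᵢTᵢ = 12.2×2.32×-4.52 + 9.33×2.32×19.5 = 294.16
Σ ṁᵢCp,ᵢ = 12.2×2.32 + 9.33×2.32 = 49.95
T_out = 294.16 / 49.95 = 5.889 °C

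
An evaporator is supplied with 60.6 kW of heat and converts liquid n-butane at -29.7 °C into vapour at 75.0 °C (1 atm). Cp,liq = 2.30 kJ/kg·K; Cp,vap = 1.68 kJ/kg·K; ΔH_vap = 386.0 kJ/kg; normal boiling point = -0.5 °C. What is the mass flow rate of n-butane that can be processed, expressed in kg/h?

Δh = 2.30×(-0.5−-29.7) + 386.0 + 1.68×(75.0−-0.5) = 580 kJ/kg
Q = 60.6 kW = 60.6 kJ/s = 218160 kJ/h
ṁ = Q/Δh = 218160 / 580 = 376.14 kg/h

ṁ = 376 kg/h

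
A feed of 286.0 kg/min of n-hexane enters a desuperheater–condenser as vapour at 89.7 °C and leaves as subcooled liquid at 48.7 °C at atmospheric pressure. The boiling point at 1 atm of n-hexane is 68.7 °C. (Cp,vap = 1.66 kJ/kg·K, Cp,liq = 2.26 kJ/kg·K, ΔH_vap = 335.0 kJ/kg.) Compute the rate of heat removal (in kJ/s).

Q_c = 1980 kJ/s

vapour 89.7→68.7 °C: -34.86 kJ/kg
condensation at 68.7 °C: -335 kJ/kg
liquid 68.7→48.7 °C: -45.2 kJ/kg
Δh = -34.86 + -335 + -45.2 = -415.06 kJ/kg
Q = ṁ·Δh = 286.0 kg/min × -415.06 kJ/kg = -118710 kJ/min
|Q| = 1978.5 kW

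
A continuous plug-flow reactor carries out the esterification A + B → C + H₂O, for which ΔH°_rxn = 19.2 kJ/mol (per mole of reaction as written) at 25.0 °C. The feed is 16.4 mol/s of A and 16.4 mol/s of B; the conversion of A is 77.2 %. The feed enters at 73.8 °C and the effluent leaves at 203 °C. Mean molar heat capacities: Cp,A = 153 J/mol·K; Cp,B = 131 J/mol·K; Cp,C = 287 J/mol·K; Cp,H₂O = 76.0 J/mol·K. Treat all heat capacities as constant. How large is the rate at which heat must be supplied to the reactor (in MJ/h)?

Q_in = 3680 MJ/h

Extent of reaction ξ = 0.772 × 16.4 = 12.661 mol/s
Reaction term: ξ·ΔH°_rxn = 12.661 × 19.2 = 243.09 kJ/s
Sensible, feed 73.8→25 °C: -227.29 kJ/s
Outlet flows (mol/s): A 3.7392, B 3.7392, C 12.661, H₂O 12.661
Sensible, products 25→203 °C: 1007.1 kJ/s
Q = ΔH = 1022.9 kJ/s = 1022.9 kW
Heat supplied = 3682.4 MJ/h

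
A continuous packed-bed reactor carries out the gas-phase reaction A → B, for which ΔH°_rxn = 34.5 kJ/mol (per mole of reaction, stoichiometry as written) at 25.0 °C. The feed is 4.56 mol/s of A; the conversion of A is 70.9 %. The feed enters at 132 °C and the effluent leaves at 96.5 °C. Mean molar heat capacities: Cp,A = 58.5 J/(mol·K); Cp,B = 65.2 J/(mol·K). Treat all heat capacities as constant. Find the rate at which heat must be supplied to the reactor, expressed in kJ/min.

Extent of reaction ξ = 0.709 × 4.56 = 3.233 mol/s
Reaction term: ξ·ΔH°_rxn = 3.233 × 34.5 = 111.54 kJ/s
Sensible, feed 132→25 °C: -28.543 kJ/s
Outlet flows (mol/s): A 1.327, B 3.233
Sensible, products 25→96.5 °C: 20.622 kJ/s
Q = ΔH = 103.62 kJ/s = 103.62 kW
Heat supplied = 6217.1 kJ/min

Q_in = 6220 kJ/min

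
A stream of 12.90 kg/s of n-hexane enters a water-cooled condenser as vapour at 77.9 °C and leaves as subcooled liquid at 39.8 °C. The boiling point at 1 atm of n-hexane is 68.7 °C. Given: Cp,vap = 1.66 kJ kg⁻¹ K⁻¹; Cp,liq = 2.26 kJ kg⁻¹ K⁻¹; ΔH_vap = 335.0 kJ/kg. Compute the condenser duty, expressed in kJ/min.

vapour 77.9→68.7 °C: -15.272 kJ/kg
condensation at 68.7 °C: -335 kJ/kg
liquid 68.7→39.8 °C: -65.314 kJ/kg
Δh = -15.272 + -335 + -65.314 = -415.59 kJ/kg
Q = ṁ·Δh = 12.90 kg/s × -415.59 kJ/kg = -5361.1 kJ/s
|Q| = 5361.1 kW = 321660 kJ/min

Q_c = 322000 kJ/min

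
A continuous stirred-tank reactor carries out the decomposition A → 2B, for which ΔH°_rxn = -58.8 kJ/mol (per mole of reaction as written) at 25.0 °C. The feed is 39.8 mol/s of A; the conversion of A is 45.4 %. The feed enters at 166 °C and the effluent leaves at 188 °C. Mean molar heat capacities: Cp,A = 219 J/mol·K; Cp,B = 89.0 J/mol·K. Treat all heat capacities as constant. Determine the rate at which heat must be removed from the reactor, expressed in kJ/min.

Q_out = 59500 kJ/min

Extent of reaction ξ = 0.454 × 39.8 = 18.069 mol/s
Reaction term: ξ·ΔH°_rxn = 18.069 × -58.8 = -1062.5 kJ/s
Sensible, feed 166→25 °C: -1229 kJ/s
Outlet flows (mol/s): A 21.731, B 36.138
Sensible, products 25→188 °C: 1300 kJ/s
Q = ΔH = -991.47 kJ/s = -991.47 kW
Heat removed = 59488 kJ/min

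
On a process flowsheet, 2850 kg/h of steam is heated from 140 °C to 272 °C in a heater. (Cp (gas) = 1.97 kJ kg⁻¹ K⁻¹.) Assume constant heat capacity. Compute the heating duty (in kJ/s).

Q = 206 kJ/s

Q = ṁ·Cp·ΔT = 2850 × 1.97 × (272 − 140) = 741110 kJ/h
Converting: 741110 / 3600 s = 205.87 kW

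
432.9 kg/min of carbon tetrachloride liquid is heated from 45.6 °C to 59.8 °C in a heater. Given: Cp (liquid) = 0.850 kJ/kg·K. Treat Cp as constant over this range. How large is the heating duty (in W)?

Q = ṁ·Cp·ΔT = 432.9 × 0.850 × (59.8 − 45.6) = 5225.1 kJ/min
Converting: 5225.1 / 60 s = 87.085 kW
Heating duty = 87085 W

Q = 87100 W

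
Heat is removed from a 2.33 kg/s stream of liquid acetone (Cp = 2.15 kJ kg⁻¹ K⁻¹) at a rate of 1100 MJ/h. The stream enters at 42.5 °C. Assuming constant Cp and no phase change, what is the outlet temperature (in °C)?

Q = 1100 MJ/h = 305.56 kJ/s
ΔT = Q/(ṁ·Cp) = 305.56/(2.33×2.15) = 60.995 K
T_out = 42.5 − 60.995 = -18.495 °C

T_out = -18.5 °C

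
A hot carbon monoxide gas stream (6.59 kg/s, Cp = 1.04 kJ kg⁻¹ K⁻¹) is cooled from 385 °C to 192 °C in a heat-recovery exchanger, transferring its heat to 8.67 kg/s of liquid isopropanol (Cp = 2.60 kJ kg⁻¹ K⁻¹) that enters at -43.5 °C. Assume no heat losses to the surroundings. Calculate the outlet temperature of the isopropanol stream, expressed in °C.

T_c,out = 15.2 °C

Heat released by hot stream: Q = 6.59 × 1.04 × (385 − 192) = 1322.7 kJ/s
Energy balance on cold side (adiabatic exchanger): Q = ṁ_c·Cp_c·(T_c,out − T_c,in)
T_c,out = -43.5 + 1322.7/(8.67 × 2.60) = 15.179 °C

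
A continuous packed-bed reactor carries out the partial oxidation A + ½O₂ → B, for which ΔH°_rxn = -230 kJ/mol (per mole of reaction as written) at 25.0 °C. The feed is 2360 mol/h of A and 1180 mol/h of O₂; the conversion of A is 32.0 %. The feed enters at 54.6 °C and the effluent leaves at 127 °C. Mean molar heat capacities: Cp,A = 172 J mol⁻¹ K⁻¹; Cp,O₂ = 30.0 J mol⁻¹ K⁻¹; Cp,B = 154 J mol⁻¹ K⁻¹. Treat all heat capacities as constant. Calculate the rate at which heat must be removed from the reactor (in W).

Q_out = 40100 W

Extent of reaction ξ = 0.320 × 2360 = 755.2 mol/h
Reaction term: ξ·ΔH°_rxn = 755.2 × -230 = -173700 kJ/h
Sensible, feed 54.6→25 °C: -13063 kJ/h
Outlet flows (mol/h): A 1604.8, O₂ 802.4, B 755.2
Sensible, products 25→127 °C: 42473 kJ/h
Q = ΔH = -144290 kJ/h = -40.08 kW
Heat removed = 40080 W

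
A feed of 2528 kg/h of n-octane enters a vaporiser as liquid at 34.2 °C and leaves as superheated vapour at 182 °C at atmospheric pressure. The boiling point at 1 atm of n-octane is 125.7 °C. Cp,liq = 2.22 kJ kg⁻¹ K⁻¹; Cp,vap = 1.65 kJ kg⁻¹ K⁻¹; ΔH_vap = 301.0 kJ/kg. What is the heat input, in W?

Q = 419000 W

liquid 34.2→125.7 °C: 203.13 kJ/kg
vaporisation at 125.7 °C: 301 kJ/kg
vapour 125.7→182 °C: 92.895 kJ/kg
Δh = 203.13 + 301 + 92.895 = 597.02 kJ/kg
Q = ṁ·Δh = 2528 kg/h × 597.02 kJ/kg = 1.5093e+06 kJ/h
|Q| = 419.24 kW = 419240 W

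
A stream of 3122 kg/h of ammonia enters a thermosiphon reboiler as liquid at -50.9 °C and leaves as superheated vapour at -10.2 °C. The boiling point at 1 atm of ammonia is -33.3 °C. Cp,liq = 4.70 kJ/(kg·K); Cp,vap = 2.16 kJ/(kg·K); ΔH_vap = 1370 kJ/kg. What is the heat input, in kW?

Q = 1300 kW

liquid -50.9→-33.3 °C: 82.72 kJ/kg
vaporisation at -33.3 °C: 1370 kJ/kg
vapour -33.3→-10.2 °C: 49.896 kJ/kg
Δh = 82.72 + 1370 + 49.896 = 1502.6 kJ/kg
Q = ṁ·Δh = 3122 kg/h × 1502.6 kJ/kg = 4.6912e+06 kJ/h
|Q| = 1303.1 kW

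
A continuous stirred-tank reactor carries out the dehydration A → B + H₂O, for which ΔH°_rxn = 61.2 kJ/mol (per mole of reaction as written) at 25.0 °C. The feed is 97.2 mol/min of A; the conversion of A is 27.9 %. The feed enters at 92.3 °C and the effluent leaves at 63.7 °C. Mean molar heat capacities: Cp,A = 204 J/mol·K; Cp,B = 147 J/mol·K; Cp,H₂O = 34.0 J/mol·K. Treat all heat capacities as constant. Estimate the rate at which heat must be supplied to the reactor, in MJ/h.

Q_in = 64.1 MJ/h

Extent of reaction ξ = 0.279 × 97.2 = 27.119 mol/min
Reaction term: ξ·ΔH°_rxn = 27.119 × 61.2 = 1659.7 kJ/min
Sensible, feed 92.3→25 °C: -1334.5 kJ/min
Outlet flows (mol/min): A 70.081, B 27.119, H₂O 27.119
Sensible, products 25→63.7 °C: 743.24 kJ/min
Q = ΔH = 1068.4 kJ/min = 17.807 kW
Heat supplied = 64.106 MJ/h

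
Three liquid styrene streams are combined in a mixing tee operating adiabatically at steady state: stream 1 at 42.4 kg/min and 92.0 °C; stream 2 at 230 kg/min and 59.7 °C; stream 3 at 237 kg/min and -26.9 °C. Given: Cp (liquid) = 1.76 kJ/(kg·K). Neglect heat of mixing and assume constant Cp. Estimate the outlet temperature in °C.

T_out = 22.1 °C

Adiabatic, steady state ⇒ Σ ṁᵢCp,ᵢ(T_out − Tᵢ) = 0
Σ ṁᵢCp,ᵢTᵢ = 42.4×1.76×92.0 + 230×1.76×59.7 + 237×1.76×-26.9 = 19811
Σ ṁᵢCp,ᵢ = 42.4×1.76 + 230×1.76 + 237×1.76 = 896.54
T_out = 19811 / 896.54 = 22.098 °C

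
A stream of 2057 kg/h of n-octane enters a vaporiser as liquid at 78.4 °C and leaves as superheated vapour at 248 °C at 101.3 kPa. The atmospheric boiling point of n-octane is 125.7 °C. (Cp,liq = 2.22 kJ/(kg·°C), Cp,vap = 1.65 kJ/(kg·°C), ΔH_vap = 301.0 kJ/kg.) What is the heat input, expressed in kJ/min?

Q = 20800 kJ/min

liquid 78.4→125.7 °C: 105.01 kJ/kg
vaporisation at 125.7 °C: 301 kJ/kg
vapour 125.7→248 °C: 201.79 kJ/kg
Δh = 105.01 + 301 + 201.79 = 607.8 kJ/kg
Q = ṁ·Δh = 2057 kg/h × 607.8 kJ/kg = 1.2502e+06 kJ/h
|Q| = 347.29 kW = 20837 kJ/min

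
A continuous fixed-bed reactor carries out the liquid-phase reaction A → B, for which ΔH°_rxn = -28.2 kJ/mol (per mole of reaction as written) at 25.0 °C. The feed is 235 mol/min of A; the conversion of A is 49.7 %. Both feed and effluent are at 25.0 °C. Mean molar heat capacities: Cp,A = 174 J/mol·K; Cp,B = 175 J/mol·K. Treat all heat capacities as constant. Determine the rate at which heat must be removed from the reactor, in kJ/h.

Extent of reaction ξ = 0.497 × 235 = 116.8 mol/min
Reaction term: ξ·ΔH°_rxn = 116.8 × -28.2 = -3293.6 kJ/min
Q = ΔH = -3293.6 kJ/min = -54.894 kW
Heat removed = 197620 kJ/h

Q_out = 198000 kJ/h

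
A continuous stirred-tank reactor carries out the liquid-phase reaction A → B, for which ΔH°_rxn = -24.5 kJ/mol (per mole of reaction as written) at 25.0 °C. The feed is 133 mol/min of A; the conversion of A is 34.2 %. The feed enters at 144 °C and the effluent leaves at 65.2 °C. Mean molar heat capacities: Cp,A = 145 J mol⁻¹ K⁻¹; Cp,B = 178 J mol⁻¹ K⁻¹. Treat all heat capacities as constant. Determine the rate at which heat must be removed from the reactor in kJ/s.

Q_out = 42.9 kJ/s

Extent of reaction ξ = 0.342 × 133 = 45.486 mol/min
Reaction term: ξ·ΔH°_rxn = 45.486 × -24.5 = -1114.4 kJ/min
Sensible, feed 144→25 °C: -2294.9 kJ/min
Outlet flows (mol/min): A 87.514, B 45.486
Sensible, products 25→65.2 °C: 835.6 kJ/min
Q = ΔH = -2573.7 kJ/min = -42.895 kW
Heat removed = 42.895 kJ/s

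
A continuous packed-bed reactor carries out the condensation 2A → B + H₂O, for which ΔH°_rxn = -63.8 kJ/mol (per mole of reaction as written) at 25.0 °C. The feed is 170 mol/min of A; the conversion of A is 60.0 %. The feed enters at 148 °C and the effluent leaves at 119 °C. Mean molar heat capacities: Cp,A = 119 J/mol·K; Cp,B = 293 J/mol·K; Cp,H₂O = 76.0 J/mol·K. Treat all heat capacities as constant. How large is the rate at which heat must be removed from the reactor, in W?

Extent of reaction ξ = 0.600 × 170 / 2 = 51 mol/min
Reaction term: ξ·ΔH°_rxn = 51 × -63.8 = -3253.8 kJ/min
Sensible, feed 148→25 °C: -2488.3 kJ/min
Outlet flows (mol/min): A 68, B 51, H₂O 51
Sensible, products 25→119 °C: 2529.6 kJ/min
Q = ΔH = -3212.5 kJ/min = -53.541 kW
Heat removed = 53541 W

Q_out = 53500 W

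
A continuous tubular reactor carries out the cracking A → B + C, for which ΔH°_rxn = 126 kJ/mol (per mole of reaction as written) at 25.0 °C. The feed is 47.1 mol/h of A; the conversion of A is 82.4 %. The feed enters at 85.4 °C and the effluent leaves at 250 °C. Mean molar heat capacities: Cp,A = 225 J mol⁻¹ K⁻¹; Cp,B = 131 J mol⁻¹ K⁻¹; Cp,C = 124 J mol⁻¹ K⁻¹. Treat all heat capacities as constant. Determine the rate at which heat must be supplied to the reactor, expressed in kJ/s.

Q_in = 1.92 kJ/s

Extent of reaction ξ = 0.824 × 47.1 = 38.81 mol/h
Reaction term: ξ·ΔH°_rxn = 38.81 × 126 = 4890.1 kJ/h
Sensible, feed 85.4→25 °C: -640.09 kJ/h
Outlet flows (mol/h): A 8.2896, B 38.81, C 38.81
Sensible, products 25→250 °C: 2646.4 kJ/h
Q = ΔH = 6896.4 kJ/h = 1.9157 kW
Heat supplied = 1.9157 kJ/s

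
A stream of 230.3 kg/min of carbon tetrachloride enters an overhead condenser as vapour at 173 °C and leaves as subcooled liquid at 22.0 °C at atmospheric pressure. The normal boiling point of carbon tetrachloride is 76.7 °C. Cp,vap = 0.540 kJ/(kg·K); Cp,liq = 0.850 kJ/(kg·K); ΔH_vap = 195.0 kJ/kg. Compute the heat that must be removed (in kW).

vapour 173→76.7 °C: -52.002 kJ/kg
condensation at 76.7 °C: -195 kJ/kg
liquid 76.7→22.0 °C: -46.495 kJ/kg
Δh = -52.002 + -195 + -46.495 = -293.5 kJ/kg
Q = ṁ·Δh = 230.3 kg/min × -293.5 kJ/kg = -67592 kJ/min
|Q| = 1126.5 kW

Q_c = 1130 kW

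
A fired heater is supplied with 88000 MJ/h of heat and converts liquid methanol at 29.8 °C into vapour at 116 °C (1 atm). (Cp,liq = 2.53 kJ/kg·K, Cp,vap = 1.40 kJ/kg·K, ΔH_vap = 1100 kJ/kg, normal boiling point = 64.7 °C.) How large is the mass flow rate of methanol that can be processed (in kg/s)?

Δh = 2.53×(64.7−29.8) + 1100 + 1.40×(116−64.7) = 1260.1 kJ/kg
Q = 88000 MJ/h = 24444 kJ/s = 24444 kJ/s
ṁ = Q/Δh = 24444 / 1260.1 = 19.399 kg/s

ṁ = 19.4 kg/s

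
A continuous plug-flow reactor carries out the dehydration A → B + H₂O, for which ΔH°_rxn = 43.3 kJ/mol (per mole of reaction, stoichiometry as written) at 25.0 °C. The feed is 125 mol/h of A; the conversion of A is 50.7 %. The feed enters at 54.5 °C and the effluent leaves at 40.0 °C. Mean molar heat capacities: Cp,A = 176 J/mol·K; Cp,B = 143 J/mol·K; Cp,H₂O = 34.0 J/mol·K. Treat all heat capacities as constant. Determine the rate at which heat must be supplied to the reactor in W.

Q_in = 674 W

Extent of reaction ξ = 0.507 × 125 = 63.375 mol/h
Reaction term: ξ·ΔH°_rxn = 63.375 × 43.3 = 2744.1 kJ/h
Sensible, feed 54.5→25 °C: -649 kJ/h
Outlet flows (mol/h): A 61.625, B 63.375, H₂O 63.375
Sensible, products 25→40.0 °C: 330.95 kJ/h
Q = ΔH = 2426.1 kJ/h = 0.67391 kW
Heat supplied = 673.91 W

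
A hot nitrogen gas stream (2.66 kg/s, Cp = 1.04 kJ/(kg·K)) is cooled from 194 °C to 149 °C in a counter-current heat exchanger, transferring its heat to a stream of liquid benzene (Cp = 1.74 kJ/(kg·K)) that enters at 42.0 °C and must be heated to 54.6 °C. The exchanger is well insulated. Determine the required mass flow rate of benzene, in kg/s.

Heat released by hot stream: Q = 2.66 × 1.04 × (194 − 149) = 124.49 kJ/s
Energy balance on cold side (adiabatic exchanger): Q = ṁ_c·Cp_c·(T_c,out − T_c,in)
ṁ_c = 124.49 / [1.74 × (54.6 − 42.0)] = 5.6782 kg/s

ṁ_c = 5.68 kg/s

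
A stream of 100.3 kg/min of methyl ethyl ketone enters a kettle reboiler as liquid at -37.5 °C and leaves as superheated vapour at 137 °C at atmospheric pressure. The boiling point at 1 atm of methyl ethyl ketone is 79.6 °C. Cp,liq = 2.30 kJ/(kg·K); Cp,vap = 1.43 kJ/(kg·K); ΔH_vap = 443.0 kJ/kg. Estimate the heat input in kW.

Q = 1330 kW

liquid -37.5→79.6 °C: 269.33 kJ/kg
vaporisation at 79.6 °C: 443 kJ/kg
vapour 79.6→137 °C: 82.082 kJ/kg
Δh = 269.33 + 443 + 82.082 = 794.41 kJ/kg
Q = ṁ·Δh = 100.3 kg/min × 794.41 kJ/kg = 79680 kJ/min
|Q| = 1328 kW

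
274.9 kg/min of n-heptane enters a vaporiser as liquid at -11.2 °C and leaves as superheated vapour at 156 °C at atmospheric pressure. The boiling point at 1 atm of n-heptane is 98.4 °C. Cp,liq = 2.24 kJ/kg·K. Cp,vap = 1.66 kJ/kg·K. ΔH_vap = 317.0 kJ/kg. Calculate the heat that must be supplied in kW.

Q = 3020 kW

liquid -11.2→98.4 °C: 245.5 kJ/kg
vaporisation at 98.4 °C: 317 kJ/kg
vapour 98.4→156 °C: 95.616 kJ/kg
Δh = 245.5 + 317 + 95.616 = 658.12 kJ/kg
Q = ṁ·Δh = 274.9 kg/min × 658.12 kJ/kg = 180920 kJ/min
|Q| = 3015.3 kW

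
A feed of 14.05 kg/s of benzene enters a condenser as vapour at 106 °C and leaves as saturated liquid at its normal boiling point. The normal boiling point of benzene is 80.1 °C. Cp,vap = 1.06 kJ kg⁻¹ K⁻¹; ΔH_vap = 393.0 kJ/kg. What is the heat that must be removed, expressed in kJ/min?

vapour 106→80.1 °C: -27.454 kJ/kg
condensation at 80.1 °C: -393 kJ/kg
Δh = -27.454 + -393 = -420.45 kJ/kg
Q = ṁ·Δh = 14.05 kg/s × -420.45 kJ/kg = -5907.4 kJ/s
|Q| = 5907.4 kW = 354440 kJ/min

Q_c = 354000 kJ/min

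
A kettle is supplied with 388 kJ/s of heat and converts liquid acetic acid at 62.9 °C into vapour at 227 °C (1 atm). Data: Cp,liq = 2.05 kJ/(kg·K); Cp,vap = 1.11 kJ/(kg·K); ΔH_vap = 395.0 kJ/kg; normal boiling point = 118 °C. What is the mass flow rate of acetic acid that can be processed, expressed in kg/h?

Δh = 2.05×(118−62.9) + 395.0 + 1.11×(227−118) = 628.94 kJ/kg
Q = 388 kJ/s = 388 kJ/s = 1.3968e+06 kJ/h
ṁ = Q/Δh = 1.3968e+06 / 628.94 = 2220.9 kg/h

ṁ = 2220 kg/h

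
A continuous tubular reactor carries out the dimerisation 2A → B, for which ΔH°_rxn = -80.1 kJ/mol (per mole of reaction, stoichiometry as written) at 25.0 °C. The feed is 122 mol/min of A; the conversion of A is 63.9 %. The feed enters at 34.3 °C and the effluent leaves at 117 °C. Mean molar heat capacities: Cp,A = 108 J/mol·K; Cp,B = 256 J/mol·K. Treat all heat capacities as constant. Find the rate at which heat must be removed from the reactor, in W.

Q_out = 31500 W

Extent of reaction ξ = 0.639 × 122 / 2 = 38.979 mol/min
Reaction term: ξ·ΔH°_rxn = 38.979 × -80.1 = -3122.2 kJ/min
Sensible, feed 34.3→25 °C: -122.54 kJ/min
Outlet flows (mol/min): A 44.042, B 38.979
Sensible, products 25→117 °C: 1355.6 kJ/min
Q = ΔH = -1889.1 kJ/min = -31.485 kW
Heat removed = 31485 W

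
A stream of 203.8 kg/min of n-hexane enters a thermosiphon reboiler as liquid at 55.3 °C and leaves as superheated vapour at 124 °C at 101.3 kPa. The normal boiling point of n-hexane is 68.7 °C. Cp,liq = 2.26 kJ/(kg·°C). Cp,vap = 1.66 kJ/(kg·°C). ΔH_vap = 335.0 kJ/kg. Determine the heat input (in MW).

Q = 1.55 MW

liquid 55.3→68.7 °C: 30.284 kJ/kg
vaporisation at 68.7 °C: 335 kJ/kg
vapour 68.7→124 °C: 91.798 kJ/kg
Δh = 30.284 + 335 + 91.798 = 457.08 kJ/kg
Q = ṁ·Δh = 203.8 kg/min × 457.08 kJ/kg = 93153 kJ/min
|Q| = 1552.6 kW = 1.5526 MW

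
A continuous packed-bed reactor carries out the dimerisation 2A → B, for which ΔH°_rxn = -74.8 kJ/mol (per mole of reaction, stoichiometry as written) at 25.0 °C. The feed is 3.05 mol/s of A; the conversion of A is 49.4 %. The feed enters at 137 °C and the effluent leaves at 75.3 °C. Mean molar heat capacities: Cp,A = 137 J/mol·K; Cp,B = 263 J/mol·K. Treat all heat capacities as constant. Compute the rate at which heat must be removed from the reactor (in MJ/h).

Extent of reaction ξ = 0.494 × 3.05 / 2 = 0.75335 mol/s
Reaction term: ξ·ΔH°_rxn = 0.75335 × -74.8 = -56.351 kJ/s
Sensible, feed 137→25 °C: -46.799 kJ/s
Outlet flows (mol/s): A 1.5433, B 0.75335
Sensible, products 25→75.3 °C: 20.601 kJ/s
Q = ΔH = -82.549 kJ/s = -82.549 kW
Heat removed = 297.18 MJ/h

Q_out = 297 MJ/h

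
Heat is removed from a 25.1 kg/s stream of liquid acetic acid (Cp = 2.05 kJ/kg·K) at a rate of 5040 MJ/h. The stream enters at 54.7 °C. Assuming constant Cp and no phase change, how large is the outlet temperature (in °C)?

T_out = 27.5 °C

Q = 5040 MJ/h = 1400 kJ/s
ΔT = Q/(ṁ·Cp) = 1400/(25.1×2.05) = 27.208 K
T_out = 54.7 − 27.208 = 27.492 °C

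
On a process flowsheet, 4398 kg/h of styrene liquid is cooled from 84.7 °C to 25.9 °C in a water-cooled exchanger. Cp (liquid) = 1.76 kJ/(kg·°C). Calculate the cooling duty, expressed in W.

Q_c = 126000 W

Q = ṁ·Cp·ΔT = 4398 × 1.76 × (25.9 − 84.7) = -455140 kJ/h
Converting: 455140 / 3600 s = 126.43 kW
Cooling duty = 126430 W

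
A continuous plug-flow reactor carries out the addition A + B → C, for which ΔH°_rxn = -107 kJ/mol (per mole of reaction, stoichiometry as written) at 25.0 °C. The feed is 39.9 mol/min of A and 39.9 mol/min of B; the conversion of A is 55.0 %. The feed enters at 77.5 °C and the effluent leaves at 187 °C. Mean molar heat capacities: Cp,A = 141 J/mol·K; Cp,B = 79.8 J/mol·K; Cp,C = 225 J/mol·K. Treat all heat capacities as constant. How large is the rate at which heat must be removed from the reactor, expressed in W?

Q_out = 22800 W

Extent of reaction ξ = 0.550 × 39.9 = 21.945 mol/min
Reaction term: ξ·ΔH°_rxn = 21.945 × -107 = -2348.1 kJ/min
Sensible, feed 77.5→25 °C: -462.52 kJ/min
Outlet flows (mol/min): A 17.955, B 17.955, C 21.945
Sensible, products 25→187 °C: 1442.1 kJ/min
Q = ΔH = -1368.5 kJ/min = -22.808 kW
Heat removed = 22808 W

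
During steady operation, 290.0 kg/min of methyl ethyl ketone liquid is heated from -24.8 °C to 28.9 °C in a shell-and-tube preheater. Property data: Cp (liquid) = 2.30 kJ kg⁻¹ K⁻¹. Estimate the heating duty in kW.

Q = 597 kW

Q = ṁ·Cp·ΔT = 290.0 × 2.30 × (28.9 − -24.8) = 35818 kJ/min
Converting: 35818 / 60 s = 596.97 kW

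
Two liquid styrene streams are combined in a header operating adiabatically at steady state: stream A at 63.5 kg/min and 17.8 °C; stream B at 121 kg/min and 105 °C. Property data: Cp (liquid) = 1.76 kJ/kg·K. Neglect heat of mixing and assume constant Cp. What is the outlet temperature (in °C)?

T_out = 75.0 °C

No heat crosses the boundary, so H_out = H_in.
Σ ṁᵢCp,ᵢTᵢ = 63.5×1.76×17.8 + 121×1.76×105 = 24350
Σ ṁᵢCp,ᵢ = 63.5×1.76 + 121×1.76 = 324.72
T_out = 24350 / 324.72 = 74.988 °C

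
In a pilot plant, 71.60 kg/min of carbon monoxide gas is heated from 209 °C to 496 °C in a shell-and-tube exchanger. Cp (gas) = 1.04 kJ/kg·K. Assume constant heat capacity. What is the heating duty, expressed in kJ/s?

Q = ṁ·Cp·ΔT = 71.60 × 1.04 × (496 − 209) = 21371 kJ/min
Converting: 21371 / 60 s = 356.19 kW

Q = 356 kJ/s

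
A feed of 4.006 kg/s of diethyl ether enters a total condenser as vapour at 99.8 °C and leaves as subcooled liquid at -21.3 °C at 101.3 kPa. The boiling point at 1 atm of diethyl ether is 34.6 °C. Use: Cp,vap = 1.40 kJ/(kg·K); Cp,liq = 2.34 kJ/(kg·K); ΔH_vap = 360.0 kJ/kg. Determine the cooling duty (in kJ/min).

vapour 99.8→34.6 °C: -91.28 kJ/kg
condensation at 34.6 °C: -360 kJ/kg
liquid 34.6→-21.3 °C: -130.81 kJ/kg
Δh = -91.28 + -360 + -130.81 = -582.09 kJ/kg
Q = ṁ·Δh = 4.006 kg/s × -582.09 kJ/kg = -2331.8 kJ/s
|Q| = 2331.8 kW = 139910 kJ/min

Q_c = 140000 kJ/min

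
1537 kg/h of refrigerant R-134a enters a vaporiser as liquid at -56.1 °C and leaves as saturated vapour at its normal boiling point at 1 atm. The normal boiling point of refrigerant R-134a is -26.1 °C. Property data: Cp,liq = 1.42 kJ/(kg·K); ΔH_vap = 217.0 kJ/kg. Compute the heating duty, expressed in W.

liquid -56.1→-26.1 °C: 42.6 kJ/kg
vaporisation at -26.1 °C: 217 kJ/kg
Δh = 42.6 + 217 = 259.6 kJ/kg
Q = ṁ·Δh = 1537 kg/h × 259.6 kJ/kg = 399010 kJ/h
|Q| = 110.83 kW = 110830 W

Q = 111000 W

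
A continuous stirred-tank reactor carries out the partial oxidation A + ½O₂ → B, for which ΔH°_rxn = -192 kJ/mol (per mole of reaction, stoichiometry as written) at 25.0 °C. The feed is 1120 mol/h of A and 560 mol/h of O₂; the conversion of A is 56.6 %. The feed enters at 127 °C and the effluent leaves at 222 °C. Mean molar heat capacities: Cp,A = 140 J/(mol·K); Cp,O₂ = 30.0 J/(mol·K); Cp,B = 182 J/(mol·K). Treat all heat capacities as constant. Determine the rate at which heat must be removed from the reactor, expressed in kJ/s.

Extent of reaction ξ = 0.566 × 1120 = 633.92 mol/h
Reaction term: ξ·ΔH°_rxn = 633.92 × -192 = -121710 kJ/h
Sensible, feed 127→25 °C: -17707 kJ/h
Outlet flows (mol/h): A 486.08, O₂ 243.04, B 633.92
Sensible, products 25→222 °C: 37571 kJ/h
Q = ΔH = -101850 kJ/h = -28.291 kW
Heat removed = 28.291 kJ/s

Q_out = 28.3 kJ/s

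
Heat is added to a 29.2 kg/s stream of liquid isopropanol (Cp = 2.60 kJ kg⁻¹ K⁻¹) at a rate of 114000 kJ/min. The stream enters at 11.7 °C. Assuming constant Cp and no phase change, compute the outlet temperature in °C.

Q = 114000 kJ/min = 1900 kJ/s
ΔT = Q/(ṁ·Cp) = 1900/(29.2×2.60) = 25.026 K
T_out = 11.7 + 25.026 = 36.726 °C

T_out = 36.7 °C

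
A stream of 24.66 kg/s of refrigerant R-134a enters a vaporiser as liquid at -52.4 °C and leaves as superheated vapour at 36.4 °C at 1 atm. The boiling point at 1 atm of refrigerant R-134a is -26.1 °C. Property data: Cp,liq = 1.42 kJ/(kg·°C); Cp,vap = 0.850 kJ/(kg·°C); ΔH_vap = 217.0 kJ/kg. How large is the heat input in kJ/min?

liquid -52.4→-26.1 °C: 37.346 kJ/kg
vaporisation at -26.1 °C: 217 kJ/kg
vapour -26.1→36.4 °C: 53.125 kJ/kg
Δh = 37.346 + 217 + 53.125 = 307.47 kJ/kg
Q = ṁ·Δh = 24.66 kg/s × 307.47 kJ/kg = 7582.2 kJ/s
|Q| = 7582.2 kW = 454930 kJ/min

Q = 455000 kJ/min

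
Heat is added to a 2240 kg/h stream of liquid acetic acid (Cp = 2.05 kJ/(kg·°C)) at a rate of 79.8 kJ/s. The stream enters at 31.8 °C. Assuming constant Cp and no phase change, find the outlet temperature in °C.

T_out = 94.4 °C

Q = 79.8 kJ/s = 287280 kJ/h
ΔT = Q/(ṁ·Cp) = 287280/(2240×2.05) = 62.561 K
T_out = 31.8 + 62.561 = 94.361 °C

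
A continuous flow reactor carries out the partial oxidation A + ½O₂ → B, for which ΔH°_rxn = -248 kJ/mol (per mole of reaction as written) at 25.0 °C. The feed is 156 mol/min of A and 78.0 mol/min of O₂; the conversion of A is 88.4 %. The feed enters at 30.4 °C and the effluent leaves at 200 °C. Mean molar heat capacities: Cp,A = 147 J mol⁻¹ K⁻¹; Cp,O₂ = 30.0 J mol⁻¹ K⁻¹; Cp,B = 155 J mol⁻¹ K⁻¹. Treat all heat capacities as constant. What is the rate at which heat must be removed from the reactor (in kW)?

Q_out = 501 kW

Extent of reaction ξ = 0.884 × 156 = 137.9 mol/min
Reaction term: ξ·ΔH°_rxn = 137.9 × -248 = -34200 kJ/min
Sensible, feed 30.4→25 °C: -136.47 kJ/min
Outlet flows (mol/min): A 18.096, O₂ 9.048, B 137.9
Sensible, products 25→200 °C: 4253.7 kJ/min
Q = ΔH = -30083 kJ/min = -501.38 kW
Heat removed = 501.38 kW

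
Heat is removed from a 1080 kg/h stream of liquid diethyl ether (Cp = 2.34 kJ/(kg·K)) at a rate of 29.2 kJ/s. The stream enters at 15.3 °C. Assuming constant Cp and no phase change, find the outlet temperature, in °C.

T_out = -26.3 °C

Q = 29.2 kJ/s = 105120 kJ/h
ΔT = Q/(ṁ·Cp) = 105120/(1080×2.34) = 41.595 K
T_out = 15.3 − 41.595 = -26.295 °C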